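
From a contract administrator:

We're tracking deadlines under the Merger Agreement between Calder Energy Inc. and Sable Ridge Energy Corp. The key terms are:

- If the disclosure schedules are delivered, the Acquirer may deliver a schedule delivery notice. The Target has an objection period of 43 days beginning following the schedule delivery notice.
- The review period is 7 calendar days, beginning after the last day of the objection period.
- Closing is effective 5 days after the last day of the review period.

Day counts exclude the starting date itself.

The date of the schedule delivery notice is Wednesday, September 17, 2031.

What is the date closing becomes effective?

November 11, 2031

The last day of the objection period: September 17, 2031 + 43 days = October 30, 2031.
The last day of the review period: 7 calendar days after October 30, 2031 is November 6, 2031.
The date closing becomes effective: 5 calendar days after November 6, 2031 is November 11, 2031.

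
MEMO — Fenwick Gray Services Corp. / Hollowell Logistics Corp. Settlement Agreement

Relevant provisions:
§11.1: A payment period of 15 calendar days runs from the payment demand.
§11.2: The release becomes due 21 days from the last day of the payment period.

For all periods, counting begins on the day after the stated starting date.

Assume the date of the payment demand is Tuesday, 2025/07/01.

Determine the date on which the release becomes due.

2025/08/06

The last day of the payment period: 2025/07/01 + 15 days = 2025/07/16.
The date on which the release becomes due: 21 calendar days after 2025/07/16 is 2025/08/06.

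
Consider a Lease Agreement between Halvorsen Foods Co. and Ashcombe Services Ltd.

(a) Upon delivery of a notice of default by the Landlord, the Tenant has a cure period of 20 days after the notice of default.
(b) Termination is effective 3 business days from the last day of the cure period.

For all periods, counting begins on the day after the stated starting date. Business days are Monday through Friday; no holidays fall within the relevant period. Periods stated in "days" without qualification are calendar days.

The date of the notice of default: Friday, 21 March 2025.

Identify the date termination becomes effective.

Adding 20 calendar days to 21 March 2025 gives 10 April 2025, which is the last day of the cure period.
The date termination becomes effective: counting 3 business days from Thursday, 10 April 2025 (Apr 11, Apr 14, Apr 15, skipping weekends) reaches Tuesday, 15 April 2025.

15 April 2025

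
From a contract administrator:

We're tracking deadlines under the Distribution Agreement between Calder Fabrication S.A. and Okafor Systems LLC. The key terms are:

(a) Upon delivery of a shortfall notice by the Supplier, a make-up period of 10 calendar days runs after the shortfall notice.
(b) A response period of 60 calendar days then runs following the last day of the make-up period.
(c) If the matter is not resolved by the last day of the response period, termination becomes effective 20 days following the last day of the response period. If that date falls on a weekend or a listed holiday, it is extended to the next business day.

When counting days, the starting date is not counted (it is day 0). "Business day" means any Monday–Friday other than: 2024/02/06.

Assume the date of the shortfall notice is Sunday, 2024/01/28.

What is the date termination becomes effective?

2024/04/29

The last day of the make-up period: 2024/01/28 + 10 days = 2024/02/07.
The last day of the response period: 60 calendar days after 2024/02/07 is 2024/04/07.
The date termination becomes effective: 20 calendar days after 2024/04/07 is 2024/04/27. That falls on a Saturday, so it rolls to the next business day, Monday, 2024/04/29.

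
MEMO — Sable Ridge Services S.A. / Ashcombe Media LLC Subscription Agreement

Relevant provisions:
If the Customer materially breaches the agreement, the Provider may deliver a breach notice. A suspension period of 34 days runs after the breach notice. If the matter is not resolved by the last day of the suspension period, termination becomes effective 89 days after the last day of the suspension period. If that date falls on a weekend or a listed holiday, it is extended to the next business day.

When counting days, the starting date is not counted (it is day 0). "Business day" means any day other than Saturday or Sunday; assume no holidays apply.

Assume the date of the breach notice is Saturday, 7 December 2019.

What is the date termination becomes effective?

Adding 34 calendar days to 7 December 2019 gives 10 January 2020, which is the last day of the suspension period.
Adding 89 calendar days to 10 January 2020 gives 8 April 2020, which is the date termination becomes effective. 8 April 2020 is a Wednesday, so no roll-forward applies.

8 April 2020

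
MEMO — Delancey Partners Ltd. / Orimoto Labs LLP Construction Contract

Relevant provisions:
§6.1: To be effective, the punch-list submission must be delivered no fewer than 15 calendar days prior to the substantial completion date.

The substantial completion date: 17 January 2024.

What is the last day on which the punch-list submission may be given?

2 January 2024

17 January 2024 minus 15 days is 2 January 2024.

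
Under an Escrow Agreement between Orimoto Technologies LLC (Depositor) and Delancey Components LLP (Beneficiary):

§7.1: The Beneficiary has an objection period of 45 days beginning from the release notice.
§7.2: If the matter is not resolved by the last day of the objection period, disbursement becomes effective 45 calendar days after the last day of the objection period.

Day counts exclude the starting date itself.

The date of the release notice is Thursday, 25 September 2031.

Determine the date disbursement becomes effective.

The last day of the objection period: 25 September 2031 + 45 days = 9 November 2031.
Adding 45 calendar days to 9 November 2031 gives 24 December 2031, which is the date disbursement becomes effective.

24 December 2031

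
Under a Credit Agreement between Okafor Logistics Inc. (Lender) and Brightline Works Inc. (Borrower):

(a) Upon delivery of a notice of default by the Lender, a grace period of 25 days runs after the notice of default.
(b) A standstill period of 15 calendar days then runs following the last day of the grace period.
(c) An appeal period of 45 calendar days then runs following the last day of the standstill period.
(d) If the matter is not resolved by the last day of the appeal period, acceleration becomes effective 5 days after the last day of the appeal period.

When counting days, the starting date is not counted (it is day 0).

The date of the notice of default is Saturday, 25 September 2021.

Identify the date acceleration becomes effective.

24 December 2021

The last day of the grace period: 25 calendar days after 25 September 2021 is 20 October 2021.
Adding 15 calendar days to 20 October 2021 gives 4 November 2021, which is the last day of the standstill period.
The last day of the appeal period: 4 November 2021 + 45 days = 19 December 2021.
The date acceleration becomes effective: 5 calendar days after 19 December 2021 is 24 December 2021.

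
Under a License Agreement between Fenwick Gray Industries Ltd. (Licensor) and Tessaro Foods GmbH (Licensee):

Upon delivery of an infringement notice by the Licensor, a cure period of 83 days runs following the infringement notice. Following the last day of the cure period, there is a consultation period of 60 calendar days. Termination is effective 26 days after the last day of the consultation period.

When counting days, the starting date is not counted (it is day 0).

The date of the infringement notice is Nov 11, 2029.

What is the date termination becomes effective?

The last day of the cure period: Nov 11, 2029 + 83 days = Feb 2, 2030.
The last day of the consultation period: Feb 2, 2030 + 60 days = Apr 3, 2030.
The date termination becomes effective: 26 calendar days after Apr 3, 2030 is Apr 29, 2030.

Apr 29, 2030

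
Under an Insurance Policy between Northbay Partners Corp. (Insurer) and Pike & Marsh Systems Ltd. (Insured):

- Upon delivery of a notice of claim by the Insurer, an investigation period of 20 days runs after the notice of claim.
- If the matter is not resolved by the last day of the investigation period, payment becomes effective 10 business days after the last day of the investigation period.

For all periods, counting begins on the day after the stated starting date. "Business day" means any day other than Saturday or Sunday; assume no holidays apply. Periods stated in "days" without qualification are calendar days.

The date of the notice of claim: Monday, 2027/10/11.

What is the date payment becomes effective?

2027/11/12

The last day of the investigation period: 2027/10/11 + 20 days = 2027/10/31.
The date payment becomes effective: 10 business days after Sunday, 2027/10/31, skipping weekends — Nov 1, Nov 2, Nov 3, Nov 4, Nov 5, Nov 8, Nov 9, Nov 10, Nov 11, Nov 12 — lands on Friday, 2027/11/12.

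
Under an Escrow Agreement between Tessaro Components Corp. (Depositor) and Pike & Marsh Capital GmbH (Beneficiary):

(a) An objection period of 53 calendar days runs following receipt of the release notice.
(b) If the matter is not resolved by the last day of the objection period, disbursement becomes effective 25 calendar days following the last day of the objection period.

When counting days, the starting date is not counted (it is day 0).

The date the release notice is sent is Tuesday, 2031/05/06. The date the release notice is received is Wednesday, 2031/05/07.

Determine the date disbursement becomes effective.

Adding 53 calendar days to 2031/05/07 gives 2031/06/29, which is the last day of the objection period.
The date disbursement becomes effective: 25 calendar days after 2031/06/29 is 2031/07/24.

2031/07/24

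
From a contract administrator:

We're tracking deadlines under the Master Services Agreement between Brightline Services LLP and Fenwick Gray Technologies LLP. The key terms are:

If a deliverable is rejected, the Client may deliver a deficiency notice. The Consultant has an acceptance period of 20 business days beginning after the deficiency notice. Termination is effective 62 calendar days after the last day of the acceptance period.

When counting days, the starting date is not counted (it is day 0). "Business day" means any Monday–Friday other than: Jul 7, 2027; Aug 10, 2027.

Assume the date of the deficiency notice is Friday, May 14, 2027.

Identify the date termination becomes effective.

The last day of the acceptance period: counting 20 business days from Friday, May 14, 2027 (May 17, May 18, May 19, May 20, …, Jun 9, Jun 10, Jun 11, skipping weekends) reaches Friday, Jun 11, 2027.
The date termination becomes effective: 62 calendar days after Jun 11, 2027 is Aug 12, 2027.

Aug 12, 2027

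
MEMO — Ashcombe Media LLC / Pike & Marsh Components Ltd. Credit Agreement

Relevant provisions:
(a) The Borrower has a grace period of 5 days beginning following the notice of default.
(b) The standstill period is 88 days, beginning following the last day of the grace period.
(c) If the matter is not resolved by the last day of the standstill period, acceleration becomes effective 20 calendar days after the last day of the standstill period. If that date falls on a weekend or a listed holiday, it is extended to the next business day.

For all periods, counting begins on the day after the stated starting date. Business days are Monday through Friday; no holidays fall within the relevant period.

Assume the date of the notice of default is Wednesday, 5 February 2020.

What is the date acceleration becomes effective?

28 May 2020

Adding 5 calendar days to 5 February 2020 gives 10 February 2020, which is the last day of the grace period.
The last day of the standstill period: 88 calendar days after 10 February 2020 is 8 May 2020.
The date acceleration becomes effective: 20 calendar days after 8 May 2020 is 28 May 2020. 28 May 2020 is a Thursday, so no roll-forward applies.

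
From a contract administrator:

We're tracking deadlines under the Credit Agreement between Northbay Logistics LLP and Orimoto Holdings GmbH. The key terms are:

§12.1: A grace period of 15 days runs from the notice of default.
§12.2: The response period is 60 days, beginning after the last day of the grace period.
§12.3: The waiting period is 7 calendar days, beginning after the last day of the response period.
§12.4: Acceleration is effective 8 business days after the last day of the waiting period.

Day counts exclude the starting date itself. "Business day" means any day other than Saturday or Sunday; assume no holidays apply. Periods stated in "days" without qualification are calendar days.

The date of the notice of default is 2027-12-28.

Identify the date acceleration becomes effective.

2028-03-29

Adding 15 calendar days to 2027-12-28 gives 2028-01-12, which is the last day of the grace period.
The last day of the response period: 2028-01-12 + 60 days = 2028-03-12.
The last day of the waiting period: 7 calendar days after 2028-03-12 is 2028-03-19.
The date acceleration becomes effective: 8 business days after Sunday, 2028-03-19, skipping weekends — Mar 20, Mar 21, Mar 22, Mar 23, Mar 24, Mar 27, Mar 28, Mar 29 — lands on Wednesday, 2028-03-29.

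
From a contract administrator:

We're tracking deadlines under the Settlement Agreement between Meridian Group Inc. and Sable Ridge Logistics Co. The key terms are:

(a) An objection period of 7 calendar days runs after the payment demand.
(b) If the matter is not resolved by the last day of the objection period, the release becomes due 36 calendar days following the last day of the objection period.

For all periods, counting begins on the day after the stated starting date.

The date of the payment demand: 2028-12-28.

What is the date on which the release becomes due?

The last day of the objection period: 2028-12-28 + 7 days = 2029-01-04.
The date on which the release becomes due: 36 calendar days after 2029-01-04 is 2029-02-09.

2029-02-09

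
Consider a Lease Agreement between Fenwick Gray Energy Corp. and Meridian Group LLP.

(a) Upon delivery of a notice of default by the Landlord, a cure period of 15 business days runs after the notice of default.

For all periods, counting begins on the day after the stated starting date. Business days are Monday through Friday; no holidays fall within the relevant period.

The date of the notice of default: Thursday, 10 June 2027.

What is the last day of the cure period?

1 July 2027

From Thursday, 10 June 2027, 15 business days (Jun 11, Jun 14, Jun 15, Jun 16, …, Jun 29, Jun 30, Jul 1, skipping weekends) brings us to Thursday, 1 July 2027, which is the last day of the cure period.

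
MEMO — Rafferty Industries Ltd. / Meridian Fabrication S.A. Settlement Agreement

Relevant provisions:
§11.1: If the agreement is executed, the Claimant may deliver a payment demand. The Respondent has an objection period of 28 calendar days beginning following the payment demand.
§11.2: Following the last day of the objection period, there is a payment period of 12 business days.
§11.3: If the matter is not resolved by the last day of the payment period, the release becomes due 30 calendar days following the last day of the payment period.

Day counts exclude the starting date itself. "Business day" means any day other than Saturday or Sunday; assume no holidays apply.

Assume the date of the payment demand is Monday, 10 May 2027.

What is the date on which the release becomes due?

The last day of the objection period: 10 May 2027 + 28 days = 7 June 2027.
From Monday, 7 June 2027, 12 business days (Jun 8, Jun 9, Jun 10, Jun 11, …, Jun 21, Jun 22, Jun 23, skipping weekends) brings us to Wednesday, 23 June 2027, which is the last day of the payment period.
The date on which the release becomes due: 30 calendar days after 23 June 2027 is 23 July 2027.

23 July 2027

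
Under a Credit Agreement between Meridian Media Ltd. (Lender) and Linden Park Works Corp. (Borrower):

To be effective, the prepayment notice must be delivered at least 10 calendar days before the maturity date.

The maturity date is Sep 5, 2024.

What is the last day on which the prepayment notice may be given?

Aug 26, 2024

Counting back 10 calendar days from Sep 5, 2024 gives Aug 26, 2024.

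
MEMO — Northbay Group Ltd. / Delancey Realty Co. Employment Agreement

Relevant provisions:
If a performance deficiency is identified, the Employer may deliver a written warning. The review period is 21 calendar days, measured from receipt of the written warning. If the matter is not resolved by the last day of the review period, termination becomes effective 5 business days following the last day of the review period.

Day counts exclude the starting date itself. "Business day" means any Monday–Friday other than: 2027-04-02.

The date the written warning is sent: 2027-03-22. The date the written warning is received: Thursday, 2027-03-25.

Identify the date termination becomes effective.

2027-04-22

Adding 21 calendar days to 2027-03-25 gives 2027-04-15, which is the last day of the review period.
The date termination becomes effective: counting 5 business days from Thursday, 2027-04-15 (Apr 16, Apr 19, Apr 20, Apr 21, Apr 22, skipping weekends) reaches Thursday, 2027-04-22.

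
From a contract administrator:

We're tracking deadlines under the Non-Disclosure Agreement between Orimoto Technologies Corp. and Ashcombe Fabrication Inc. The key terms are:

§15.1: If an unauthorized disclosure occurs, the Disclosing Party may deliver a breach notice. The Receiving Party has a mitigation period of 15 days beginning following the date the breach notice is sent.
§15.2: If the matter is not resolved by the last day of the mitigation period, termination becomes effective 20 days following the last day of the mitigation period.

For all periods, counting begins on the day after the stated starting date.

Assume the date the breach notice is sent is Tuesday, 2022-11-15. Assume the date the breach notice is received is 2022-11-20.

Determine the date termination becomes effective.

2022-12-20

The last day of the mitigation period: 15 calendar days after 2022-11-15 is 2022-11-30.
The date termination becomes effective: 2022-11-30 + 20 days = 2022-12-20.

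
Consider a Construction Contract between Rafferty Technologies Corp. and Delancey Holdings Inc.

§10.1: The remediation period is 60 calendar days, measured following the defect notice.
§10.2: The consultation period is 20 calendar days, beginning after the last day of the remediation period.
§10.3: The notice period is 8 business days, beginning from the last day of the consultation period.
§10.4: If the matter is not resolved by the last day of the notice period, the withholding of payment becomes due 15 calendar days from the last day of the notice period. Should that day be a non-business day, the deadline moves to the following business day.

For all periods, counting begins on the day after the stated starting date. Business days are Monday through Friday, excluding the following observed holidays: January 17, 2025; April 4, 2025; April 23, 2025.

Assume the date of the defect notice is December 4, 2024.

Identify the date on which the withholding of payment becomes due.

Adding 60 calendar days to December 4, 2024 gives February 2, 2025, which is the last day of the remediation period.
The last day of the consultation period: 20 calendar days after February 2, 2025 is February 22, 2025.
The last day of the notice period: counting 8 business days from Saturday, February 22, 2025 (Feb 24, Feb 25, Feb 26, Feb 27, Feb 28, Mar 3, Mar 4, Mar 5, skipping weekends) reaches Wednesday, March 5, 2025.
The date on which the withholding of payment becomes due: 15 calendar days after March 5, 2025 is March 20, 2025. March 20, 2025 is a Thursday and is not a listed holiday, so no roll-forward applies.

March 20, 2025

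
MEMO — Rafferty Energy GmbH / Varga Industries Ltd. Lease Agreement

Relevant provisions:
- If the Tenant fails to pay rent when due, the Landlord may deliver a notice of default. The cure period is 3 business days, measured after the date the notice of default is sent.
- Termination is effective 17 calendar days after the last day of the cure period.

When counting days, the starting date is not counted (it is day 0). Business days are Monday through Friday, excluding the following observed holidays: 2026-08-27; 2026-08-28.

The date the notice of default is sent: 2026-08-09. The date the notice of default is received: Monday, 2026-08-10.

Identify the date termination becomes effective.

From Sunday, 2026-08-09, 3 business days (Aug 10, Aug 11, Aug 12, skipping weekends) brings us to Wednesday, 2026-08-12, which is the last day of the cure period.
The date termination becomes effective: 17 calendar days after 2026-08-12 is 2026-08-29.

2026-08-29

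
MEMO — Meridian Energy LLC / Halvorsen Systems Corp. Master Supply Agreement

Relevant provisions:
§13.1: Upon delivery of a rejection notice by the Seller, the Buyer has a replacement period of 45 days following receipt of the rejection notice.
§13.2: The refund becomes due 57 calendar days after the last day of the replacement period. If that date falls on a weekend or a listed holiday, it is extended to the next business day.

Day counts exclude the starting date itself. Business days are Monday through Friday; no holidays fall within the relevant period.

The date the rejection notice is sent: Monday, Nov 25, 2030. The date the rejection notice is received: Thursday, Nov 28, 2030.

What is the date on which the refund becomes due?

Adding 45 calendar days to Nov 28, 2030 gives Jan 12, 2031, which is the last day of the replacement period.
The date on which the refund becomes due: 57 calendar days after Jan 12, 2031 is Mar 10, 2031. Mar 10, 2031 is a Monday, so no roll-forward applies.

Mar 10, 2031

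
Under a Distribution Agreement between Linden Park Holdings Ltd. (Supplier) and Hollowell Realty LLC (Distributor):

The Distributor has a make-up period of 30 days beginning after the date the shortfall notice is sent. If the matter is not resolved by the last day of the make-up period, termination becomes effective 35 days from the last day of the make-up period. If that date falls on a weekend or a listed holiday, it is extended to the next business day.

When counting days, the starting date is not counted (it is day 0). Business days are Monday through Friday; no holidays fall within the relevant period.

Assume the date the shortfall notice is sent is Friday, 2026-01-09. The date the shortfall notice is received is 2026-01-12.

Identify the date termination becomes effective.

Adding 30 calendar days to 2026-01-09 gives 2026-02-08, which is the last day of the make-up period.
The date termination becomes effective: 2026-02-08 + 35 days = 2026-03-15. That falls on a Sunday, so it rolls to the next business day, Monday, 2026-03-16.

2026-03-16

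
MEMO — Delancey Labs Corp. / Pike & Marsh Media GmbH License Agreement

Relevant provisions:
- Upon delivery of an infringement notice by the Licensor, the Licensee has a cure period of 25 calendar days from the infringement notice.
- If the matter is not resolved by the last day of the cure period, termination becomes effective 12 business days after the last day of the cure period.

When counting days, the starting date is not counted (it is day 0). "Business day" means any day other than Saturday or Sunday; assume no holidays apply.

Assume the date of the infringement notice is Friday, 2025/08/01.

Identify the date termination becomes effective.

Adding 25 calendar days to 2025/08/01 gives 2025/08/26, which is the last day of the cure period.
The date termination becomes effective: 12 business days after Tuesday, 2025/08/26, skipping weekends — Aug 27, Aug 28, Aug 29, Sep 1, …, Sep 9, Sep 10, Sep 11 — lands on Thursday, 2025/09/11.

2025/09/11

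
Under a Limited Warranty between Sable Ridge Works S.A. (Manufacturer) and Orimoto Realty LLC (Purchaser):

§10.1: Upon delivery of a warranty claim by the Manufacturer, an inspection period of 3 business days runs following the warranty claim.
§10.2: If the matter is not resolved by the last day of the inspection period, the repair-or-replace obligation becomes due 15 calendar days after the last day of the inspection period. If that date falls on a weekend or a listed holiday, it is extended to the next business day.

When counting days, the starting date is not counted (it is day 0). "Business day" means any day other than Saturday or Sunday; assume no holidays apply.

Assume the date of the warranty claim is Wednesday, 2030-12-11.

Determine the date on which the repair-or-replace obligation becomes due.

From Wednesday, 2030-12-11, 3 business days (Dec 12, Dec 13, Dec 16, skipping weekends) brings us to Monday, 2030-12-16, which is the last day of the inspection period.
Adding 15 calendar days to 2030-12-16 gives 2030-12-31, which is the date on which the repair-or-replace obligation becomes due. 2030-12-31 is a Tuesday, so no roll-forward applies.

2030-12-31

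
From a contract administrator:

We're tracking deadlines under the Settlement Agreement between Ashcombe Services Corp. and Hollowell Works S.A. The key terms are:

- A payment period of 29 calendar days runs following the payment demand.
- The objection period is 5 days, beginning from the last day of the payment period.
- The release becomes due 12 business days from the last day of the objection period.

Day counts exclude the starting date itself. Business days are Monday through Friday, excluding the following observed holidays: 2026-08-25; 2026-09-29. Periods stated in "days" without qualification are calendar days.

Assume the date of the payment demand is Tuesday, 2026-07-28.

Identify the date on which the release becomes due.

2026-09-16

The last day of the payment period: 2026-07-28 + 29 days = 2026-08-26.
Adding 5 calendar days to 2026-08-26 gives 2026-08-31, which is the last day of the objection period.
The date on which the release becomes due: 12 business days after Monday, 2026-08-31, skipping weekends — Sep 1, Sep 2, Sep 3, Sep 4, …, Sep 14, Sep 15, Sep 16 — lands on Wednesday, 2026-09-16.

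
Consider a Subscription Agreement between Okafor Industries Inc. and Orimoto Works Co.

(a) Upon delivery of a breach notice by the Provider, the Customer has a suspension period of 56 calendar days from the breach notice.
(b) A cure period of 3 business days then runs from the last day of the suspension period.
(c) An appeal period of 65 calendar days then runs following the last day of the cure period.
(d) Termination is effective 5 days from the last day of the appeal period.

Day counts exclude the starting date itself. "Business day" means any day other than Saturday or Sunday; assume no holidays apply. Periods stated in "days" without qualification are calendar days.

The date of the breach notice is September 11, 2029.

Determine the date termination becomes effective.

January 18, 2030

The last day of the suspension period: September 11, 2029 + 56 days = November 6, 2029.
The last day of the cure period: counting 3 business days from Tuesday, November 6, 2029 (Nov 7, Nov 8, Nov 9, skipping weekends) reaches Friday, November 9, 2029.
The last day of the appeal period: November 9, 2029 + 65 days = January 13, 2030.
The date termination becomes effective: January 13, 2030 + 5 days = January 18, 2030.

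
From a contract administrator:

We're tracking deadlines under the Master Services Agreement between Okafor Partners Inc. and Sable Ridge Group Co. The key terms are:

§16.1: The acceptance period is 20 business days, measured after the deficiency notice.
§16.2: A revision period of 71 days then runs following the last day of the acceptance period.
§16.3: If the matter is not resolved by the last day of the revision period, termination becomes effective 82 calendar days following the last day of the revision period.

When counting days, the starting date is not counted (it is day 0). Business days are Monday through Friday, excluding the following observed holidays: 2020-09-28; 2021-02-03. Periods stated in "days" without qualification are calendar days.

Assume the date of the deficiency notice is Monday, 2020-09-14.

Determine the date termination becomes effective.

2021-03-15

The last day of the acceptance period: counting 20 business days from Monday, 2020-09-14 (Sep 15, Sep 16, Sep 17, Sep 18, …, Oct 9, Oct 12, Oct 13, skipping weekends and the listed holiday on Sep 28) reaches Tuesday, 2020-10-13.
The last day of the revision period: 71 calendar days after 2020-10-13 is 2020-12-23.
Adding 82 calendar days to 2020-12-23 gives 2021-03-15, which is the date termination becomes effective.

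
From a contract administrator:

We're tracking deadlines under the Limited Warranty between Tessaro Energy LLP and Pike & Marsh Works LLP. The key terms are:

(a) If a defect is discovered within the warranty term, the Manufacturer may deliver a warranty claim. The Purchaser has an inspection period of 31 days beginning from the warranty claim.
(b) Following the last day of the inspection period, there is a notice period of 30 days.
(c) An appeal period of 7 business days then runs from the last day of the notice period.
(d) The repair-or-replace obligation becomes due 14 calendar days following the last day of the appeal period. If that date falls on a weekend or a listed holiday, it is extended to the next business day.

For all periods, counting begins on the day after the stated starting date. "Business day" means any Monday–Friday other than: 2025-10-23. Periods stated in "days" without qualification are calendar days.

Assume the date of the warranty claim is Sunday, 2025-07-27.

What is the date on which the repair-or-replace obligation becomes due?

2025-10-21

Adding 31 calendar days to 2025-07-27 gives 2025-08-27, which is the last day of the inspection period.
The last day of the notice period: 30 calendar days after 2025-08-27 is 2025-09-26.
From Friday, 2025-09-26, 7 business days (Sep 29, Sep 30, Oct 1, Oct 2, Oct 3, Oct 6, Oct 7, skipping weekends) brings us to Tuesday, 2025-10-07, which is the last day of the appeal period.
Adding 14 calendar days to 2025-10-07 gives 2025-10-21, which is the date on which the repair-or-replace obligation becomes due. 2025-10-21 is a Tuesday and is not a listed holiday, so no roll-forward applies.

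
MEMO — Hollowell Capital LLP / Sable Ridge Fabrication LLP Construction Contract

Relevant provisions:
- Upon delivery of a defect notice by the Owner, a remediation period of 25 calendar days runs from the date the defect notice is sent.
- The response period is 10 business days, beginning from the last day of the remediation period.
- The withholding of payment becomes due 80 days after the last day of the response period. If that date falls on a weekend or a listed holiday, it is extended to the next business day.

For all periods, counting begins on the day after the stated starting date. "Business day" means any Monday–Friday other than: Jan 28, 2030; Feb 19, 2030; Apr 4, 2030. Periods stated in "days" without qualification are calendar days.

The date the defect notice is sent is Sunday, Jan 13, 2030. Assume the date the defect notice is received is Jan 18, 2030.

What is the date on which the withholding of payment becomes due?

May 13, 2030

The last day of the remediation period: 25 calendar days after Jan 13, 2030 is Feb 7, 2030.
From Thursday, Feb 7, 2030, 10 business days (Feb 8, Feb 11, Feb 12, Feb 13, Feb 14, Feb 15, Feb 18, Feb 20, Feb 21, Feb 22, skipping weekends and the listed holiday on Feb 19) brings us to Friday, Feb 22, 2030, which is the last day of the response period.
Adding 80 calendar days to Feb 22, 2030 gives May 13, 2030, which is the date on which the withholding of payment becomes due. May 13, 2030 is a Monday and is not a listed holiday, so no roll-forward applies.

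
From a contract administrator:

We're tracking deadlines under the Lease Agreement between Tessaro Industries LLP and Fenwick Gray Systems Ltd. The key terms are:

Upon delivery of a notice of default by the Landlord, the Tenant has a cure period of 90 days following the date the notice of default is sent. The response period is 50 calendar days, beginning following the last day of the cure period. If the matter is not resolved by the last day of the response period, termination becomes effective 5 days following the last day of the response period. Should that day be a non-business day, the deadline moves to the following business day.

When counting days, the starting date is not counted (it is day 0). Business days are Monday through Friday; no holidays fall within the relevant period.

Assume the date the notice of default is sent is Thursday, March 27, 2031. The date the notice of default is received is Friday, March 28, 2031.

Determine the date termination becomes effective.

August 19, 2031

Adding 90 calendar days to March 27, 2031 gives June 25, 2031, which is the last day of the cure period.
Adding 50 calendar days to June 25, 2031 gives August 14, 2031, which is the last day of the response period.
The date termination becomes effective: August 14, 2031 + 5 days = August 19, 2031. August 19, 2031 is a Tuesday, so no roll-forward applies.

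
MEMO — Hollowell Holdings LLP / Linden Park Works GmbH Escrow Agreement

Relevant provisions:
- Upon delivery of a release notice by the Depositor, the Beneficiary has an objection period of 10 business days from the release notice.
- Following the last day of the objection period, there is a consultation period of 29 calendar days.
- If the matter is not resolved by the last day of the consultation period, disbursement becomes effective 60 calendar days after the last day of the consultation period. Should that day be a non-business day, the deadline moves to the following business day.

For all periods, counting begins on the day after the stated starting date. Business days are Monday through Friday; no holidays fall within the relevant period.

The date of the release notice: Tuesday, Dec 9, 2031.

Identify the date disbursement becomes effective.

From Tuesday, Dec 9, 2031, 10 business days (Dec 10, Dec 11, Dec 12, Dec 15, Dec 16, Dec 17, Dec 18, Dec 19, Dec 22, Dec 23, skipping weekends) brings us to Tuesday, Dec 23, 2031, which is the last day of the objection period.
The last day of the consultation period: Dec 23, 2031 + 29 days = Jan 21, 2032.
The date disbursement becomes effective: 60 calendar days after Jan 21, 2032 is Mar 21, 2032. That falls on a Sunday, so it rolls to the next business day, Monday, Mar 22, 2032.

Mar 22, 2032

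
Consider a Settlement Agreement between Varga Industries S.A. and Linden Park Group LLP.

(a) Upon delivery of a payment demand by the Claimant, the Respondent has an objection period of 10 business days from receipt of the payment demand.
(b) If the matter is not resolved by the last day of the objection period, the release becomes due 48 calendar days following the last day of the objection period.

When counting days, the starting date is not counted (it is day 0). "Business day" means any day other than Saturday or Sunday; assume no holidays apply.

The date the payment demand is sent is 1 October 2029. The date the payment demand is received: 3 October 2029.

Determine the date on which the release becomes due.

The last day of the objection period: counting 10 business days from Wednesday, 3 October 2029 (Oct 4, Oct 5, Oct 8, Oct 9, Oct 10, Oct 11, Oct 12, Oct 15, Oct 16, Oct 17, skipping weekends) reaches Wednesday, 17 October 2029.
Adding 48 calendar days to 17 October 2029 gives 4 December 2029, which is the date on which the release becomes due.

4 December 2029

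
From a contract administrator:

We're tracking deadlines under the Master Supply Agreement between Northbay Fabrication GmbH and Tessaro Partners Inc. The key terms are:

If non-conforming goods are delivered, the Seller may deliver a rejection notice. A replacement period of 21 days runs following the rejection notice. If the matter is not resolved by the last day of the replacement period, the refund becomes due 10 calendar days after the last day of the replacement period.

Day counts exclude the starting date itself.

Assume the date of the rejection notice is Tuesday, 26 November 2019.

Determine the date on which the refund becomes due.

The last day of the replacement period: 21 calendar days after 26 November 2019 is 17 December 2019.
Adding 10 calendar days to 17 December 2019 gives 27 December 2019, which is the date on which the refund becomes due.

27 December 2019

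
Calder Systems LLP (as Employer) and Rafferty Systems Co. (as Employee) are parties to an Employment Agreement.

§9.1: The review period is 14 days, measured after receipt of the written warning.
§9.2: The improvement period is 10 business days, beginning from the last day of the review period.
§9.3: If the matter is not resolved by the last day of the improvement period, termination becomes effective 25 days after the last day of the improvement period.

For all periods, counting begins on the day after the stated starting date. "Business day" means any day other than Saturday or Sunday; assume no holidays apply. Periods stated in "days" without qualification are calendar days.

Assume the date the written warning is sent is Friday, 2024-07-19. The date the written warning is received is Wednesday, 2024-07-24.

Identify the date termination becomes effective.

2024-09-15

The last day of the review period: 14 calendar days after 2024-07-24 is 2024-08-07.
From Wednesday, 2024-08-07, 10 business days (Aug 8, Aug 9, Aug 12, Aug 13, Aug 14, Aug 15, Aug 16, Aug 19, Aug 20, Aug 21, skipping weekends) brings us to Wednesday, 2024-08-21, which is the last day of the improvement period.
The date termination becomes effective: 25 calendar days after 2024-08-21 is 2024-09-15.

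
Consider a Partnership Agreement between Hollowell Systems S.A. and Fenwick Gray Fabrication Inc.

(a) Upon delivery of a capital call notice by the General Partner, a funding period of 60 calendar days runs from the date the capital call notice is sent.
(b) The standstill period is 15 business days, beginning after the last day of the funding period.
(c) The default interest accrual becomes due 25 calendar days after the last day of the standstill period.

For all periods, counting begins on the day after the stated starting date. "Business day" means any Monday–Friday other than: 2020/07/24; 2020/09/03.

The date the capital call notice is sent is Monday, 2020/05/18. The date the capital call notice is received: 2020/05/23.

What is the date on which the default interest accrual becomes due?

The last day of the funding period: 60 calendar days after 2020/05/18 is 2020/07/17.
The last day of the standstill period: 15 business days after Friday, 2020/07/17, skipping weekends and the listed holiday on Jul 24 — Jul 20, Jul 21, Jul 22, Jul 23, …, Aug 6, Aug 7, Aug 10 — lands on Monday, 2020/08/10.
The date on which the default interest accrual becomes due: 2020/08/10 + 25 days = 2020/09/04.

2020/09/04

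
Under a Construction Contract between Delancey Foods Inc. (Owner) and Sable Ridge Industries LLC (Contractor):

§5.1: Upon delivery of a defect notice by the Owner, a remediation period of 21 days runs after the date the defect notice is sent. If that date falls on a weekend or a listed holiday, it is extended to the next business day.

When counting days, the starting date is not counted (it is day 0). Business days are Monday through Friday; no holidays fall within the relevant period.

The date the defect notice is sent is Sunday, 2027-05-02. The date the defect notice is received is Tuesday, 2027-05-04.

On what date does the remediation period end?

The last day of the remediation period: 2027-05-02 + 21 days = 2027-05-23. That falls on a Sunday, so it rolls to the next business day, Monday, 2027-05-24.

2027-05-24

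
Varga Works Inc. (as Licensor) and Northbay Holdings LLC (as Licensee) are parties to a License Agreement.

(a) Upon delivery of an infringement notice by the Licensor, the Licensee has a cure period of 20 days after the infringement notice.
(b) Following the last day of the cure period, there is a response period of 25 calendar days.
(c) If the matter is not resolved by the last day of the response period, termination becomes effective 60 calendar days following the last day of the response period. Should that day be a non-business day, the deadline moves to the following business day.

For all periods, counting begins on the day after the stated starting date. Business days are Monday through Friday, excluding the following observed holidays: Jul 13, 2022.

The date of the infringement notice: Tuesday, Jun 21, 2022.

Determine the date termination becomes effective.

Oct 4, 2022

The last day of the cure period: Jun 21, 2022 + 20 days = Jul 11, 2022.
The last day of the response period: Jul 11, 2022 + 25 days = Aug 5, 2022.
The date termination becomes effective: 60 calendar days after Aug 5, 2022 is Oct 4, 2022. Oct 4, 2022 is a Tuesday and is not a listed holiday, so no roll-forward applies.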